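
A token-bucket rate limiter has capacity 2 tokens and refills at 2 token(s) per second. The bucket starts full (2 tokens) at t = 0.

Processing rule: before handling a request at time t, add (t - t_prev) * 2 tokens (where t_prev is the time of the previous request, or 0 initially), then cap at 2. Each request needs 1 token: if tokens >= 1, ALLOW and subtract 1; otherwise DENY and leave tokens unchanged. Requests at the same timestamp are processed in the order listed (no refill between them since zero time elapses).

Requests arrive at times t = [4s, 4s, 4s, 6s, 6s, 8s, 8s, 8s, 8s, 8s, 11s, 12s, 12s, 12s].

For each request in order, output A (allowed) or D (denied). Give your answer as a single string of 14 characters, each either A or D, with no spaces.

Answer: AADAAAADDDAAAD

Derivation:
Simulating step by step:
  req#1 t=4s: ALLOW
  req#2 t=4s: ALLOW
  req#3 t=4s: DENY
  req#4 t=6s: ALLOW
  req#5 t=6s: ALLOW
  req#6 t=8s: ALLOW
  req#7 t=8s: ALLOW
  req#8 t=8s: DENY
  req#9 t=8s: DENY
  req#10 t=8s: DENY
  req#11 t=11s: ALLOW
  req#12 t=12s: ALLOW
  req#13 t=12s: ALLOW
  req#14 t=12s: DENY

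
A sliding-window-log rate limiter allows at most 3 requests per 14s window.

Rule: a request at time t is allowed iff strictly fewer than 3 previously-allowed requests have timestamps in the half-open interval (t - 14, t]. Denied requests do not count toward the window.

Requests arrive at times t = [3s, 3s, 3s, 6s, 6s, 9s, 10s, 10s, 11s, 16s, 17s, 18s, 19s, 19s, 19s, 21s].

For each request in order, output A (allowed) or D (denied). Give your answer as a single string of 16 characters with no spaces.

Answer: AAADDDDDDDAAADDD

Derivation:
Tracking allowed requests in the window:
  req#1 t=3s: ALLOW
  req#2 t=3s: ALLOW
  req#3 t=3s: ALLOW
  req#4 t=6s: DENY
  req#5 t=6s: DENY
  req#6 t=9s: DENY
  req#7 t=10s: DENY
  req#8 t=10s: DENY
  req#9 t=11s: DENY
  req#10 t=16s: DENY
  req#11 t=17s: ALLOW
  req#12 t=18s: ALLOW
  req#13 t=19s: ALLOW
  req#14 t=19s: DENY
  req#15 t=19s: DENY
  req#16 t=21s: DENY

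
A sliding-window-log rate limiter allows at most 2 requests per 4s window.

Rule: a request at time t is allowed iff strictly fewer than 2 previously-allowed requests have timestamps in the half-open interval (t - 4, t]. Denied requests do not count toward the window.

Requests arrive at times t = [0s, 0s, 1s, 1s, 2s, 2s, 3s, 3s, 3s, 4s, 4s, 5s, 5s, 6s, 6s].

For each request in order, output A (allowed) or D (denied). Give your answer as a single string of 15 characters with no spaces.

Answer: AADDDDDDDAADDDD

Derivation:
Tracking allowed requests in the window:
  req#1 t=0s: ALLOW
  req#2 t=0s: ALLOW
  req#3 t=1s: DENY
  req#4 t=1s: DENY
  req#5 t=2s: DENY
  req#6 t=2s: DENY
  req#7 t=3s: DENY
  req#8 t=3s: DENY
  req#9 t=3s: DENY
  req#10 t=4s: ALLOW
  req#11 t=4s: ALLOW
  req#12 t=5s: DENY
  req#13 t=5s: DENY
  req#14 t=6s: DENY
  req#15 t=6s: DENY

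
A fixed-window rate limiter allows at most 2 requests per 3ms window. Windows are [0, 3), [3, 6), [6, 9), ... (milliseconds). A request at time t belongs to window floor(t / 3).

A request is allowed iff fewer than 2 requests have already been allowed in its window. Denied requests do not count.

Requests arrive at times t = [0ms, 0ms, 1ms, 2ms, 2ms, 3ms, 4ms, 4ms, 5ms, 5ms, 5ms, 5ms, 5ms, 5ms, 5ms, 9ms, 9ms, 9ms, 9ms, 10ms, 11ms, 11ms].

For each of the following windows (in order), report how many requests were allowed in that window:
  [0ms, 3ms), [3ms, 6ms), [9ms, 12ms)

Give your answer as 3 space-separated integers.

Processing requests:
  req#1 t=0ms (window 0): ALLOW
  req#2 t=0ms (window 0): ALLOW
  req#3 t=1ms (window 0): DENY
  req#4 t=2ms (window 0): DENY
  req#5 t=2ms (window 0): DENY
  req#6 t=3ms (window 1): ALLOW
  req#7 t=4ms (window 1): ALLOW
  req#8 t=4ms (window 1): DENY
  req#9 t=5ms (window 1): DENY
  req#10 t=5ms (window 1): DENY
  req#11 t=5ms (window 1): DENY
  req#12 t=5ms (window 1): DENY
  req#13 t=5ms (window 1): DENY
  req#14 t=5ms (window 1): DENY
  req#15 t=5ms (window 1): DENY
  req#16 t=9ms (window 3): ALLOW
  req#17 t=9ms (window 3): ALLOW
  req#18 t=9ms (window 3): DENY
  req#19 t=9ms (window 3): DENY
  req#20 t=10ms (window 3): DENY
  req#21 t=11ms (window 3): DENY
  req#22 t=11ms (window 3): DENY

Allowed counts by window: 2 2 2

Answer: 2 2 2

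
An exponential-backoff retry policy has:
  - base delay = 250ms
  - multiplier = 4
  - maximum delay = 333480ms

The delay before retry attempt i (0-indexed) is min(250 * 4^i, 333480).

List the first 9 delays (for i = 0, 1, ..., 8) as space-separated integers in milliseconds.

Computing each delay:
  i=0: min(250*4^0, 333480) = 250
  i=1: min(250*4^1, 333480) = 1000
  i=2: min(250*4^2, 333480) = 4000
  i=3: min(250*4^3, 333480) = 16000
  i=4: min(250*4^4, 333480) = 64000
  i=5: min(250*4^5, 333480) = 256000
  i=6: min(250*4^6, 333480) = 333480
  i=7: min(250*4^7, 333480) = 333480
  i=8: min(250*4^8, 333480) = 333480

Answer: 250 1000 4000 16000 64000 256000 333480 333480 333480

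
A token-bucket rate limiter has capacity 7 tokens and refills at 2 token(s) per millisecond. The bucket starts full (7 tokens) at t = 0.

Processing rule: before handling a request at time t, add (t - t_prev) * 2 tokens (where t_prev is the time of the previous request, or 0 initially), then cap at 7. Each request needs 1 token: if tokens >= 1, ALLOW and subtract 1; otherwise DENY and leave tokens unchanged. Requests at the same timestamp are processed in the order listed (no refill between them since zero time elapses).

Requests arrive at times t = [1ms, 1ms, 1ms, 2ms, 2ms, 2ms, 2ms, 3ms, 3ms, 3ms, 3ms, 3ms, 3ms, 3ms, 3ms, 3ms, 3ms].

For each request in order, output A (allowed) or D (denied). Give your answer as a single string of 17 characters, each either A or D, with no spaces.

Answer: AAAAAAAAAAADDDDDD

Derivation:
Simulating step by step:
  req#1 t=1ms: ALLOW
  req#2 t=1ms: ALLOW
  req#3 t=1ms: ALLOW
  req#4 t=2ms: ALLOW
  req#5 t=2ms: ALLOW
  req#6 t=2ms: ALLOW
  req#7 t=2ms: ALLOW
  req#8 t=3ms: ALLOW
  req#9 t=3ms: ALLOW
  req#10 t=3ms: ALLOW
  req#11 t=3ms: ALLOW
  req#12 t=3ms: DENY
  req#13 t=3ms: DENY
  req#14 t=3ms: DENY
  req#15 t=3ms: DENY
  req#16 t=3ms: DENY
  req#17 t=3ms: DENY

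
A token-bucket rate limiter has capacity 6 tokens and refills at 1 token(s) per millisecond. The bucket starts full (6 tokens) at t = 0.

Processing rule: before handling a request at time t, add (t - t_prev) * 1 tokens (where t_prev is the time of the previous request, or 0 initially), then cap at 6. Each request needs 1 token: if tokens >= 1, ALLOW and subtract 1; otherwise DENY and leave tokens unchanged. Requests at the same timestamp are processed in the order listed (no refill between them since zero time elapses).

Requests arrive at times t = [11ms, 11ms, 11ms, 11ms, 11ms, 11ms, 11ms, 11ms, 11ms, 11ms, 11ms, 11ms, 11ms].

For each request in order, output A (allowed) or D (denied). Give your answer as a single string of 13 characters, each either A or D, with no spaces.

Simulating step by step:
  req#1 t=11ms: ALLOW
  req#2 t=11ms: ALLOW
  req#3 t=11ms: ALLOW
  req#4 t=11ms: ALLOW
  req#5 t=11ms: ALLOW
  req#6 t=11ms: ALLOW
  req#7 t=11ms: DENY
  req#8 t=11ms: DENY
  req#9 t=11ms: DENY
  req#10 t=11ms: DENY
  req#11 t=11ms: DENY
  req#12 t=11ms: DENY
  req#13 t=11ms: DENY

Answer: AAAAAADDDDDDD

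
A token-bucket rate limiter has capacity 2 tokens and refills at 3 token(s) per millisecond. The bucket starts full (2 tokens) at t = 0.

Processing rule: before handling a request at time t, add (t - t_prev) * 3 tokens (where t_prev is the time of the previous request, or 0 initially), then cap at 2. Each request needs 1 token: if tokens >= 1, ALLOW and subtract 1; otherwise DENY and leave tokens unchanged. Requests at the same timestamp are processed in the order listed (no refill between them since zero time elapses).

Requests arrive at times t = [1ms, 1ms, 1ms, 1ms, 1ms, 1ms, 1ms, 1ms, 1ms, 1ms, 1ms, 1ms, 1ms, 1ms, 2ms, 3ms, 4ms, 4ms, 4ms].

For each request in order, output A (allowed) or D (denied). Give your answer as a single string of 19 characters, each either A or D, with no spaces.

Answer: AADDDDDDDDDDDDAAAAD

Derivation:
Simulating step by step:
  req#1 t=1ms: ALLOW
  req#2 t=1ms: ALLOW
  req#3 t=1ms: DENY
  req#4 t=1ms: DENY
  req#5 t=1ms: DENY
  req#6 t=1ms: DENY
  req#7 t=1ms: DENY
  req#8 t=1ms: DENY
  req#9 t=1ms: DENY
  req#10 t=1ms: DENY
  req#11 t=1ms: DENY
  req#12 t=1ms: DENY
  req#13 t=1ms: DENY
  req#14 t=1ms: DENY
  req#15 t=2ms: ALLOW
  req#16 t=3ms: ALLOW
  req#17 t=4ms: ALLOW
  req#18 t=4ms: ALLOW
  req#19 t=4ms: DENY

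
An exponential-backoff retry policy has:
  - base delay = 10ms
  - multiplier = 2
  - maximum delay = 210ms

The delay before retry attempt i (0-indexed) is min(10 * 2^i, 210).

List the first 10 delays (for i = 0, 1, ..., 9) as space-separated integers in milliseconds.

Computing each delay:
  i=0: min(10*2^0, 210) = 10
  i=1: min(10*2^1, 210) = 20
  i=2: min(10*2^2, 210) = 40
  i=3: min(10*2^3, 210) = 80
  i=4: min(10*2^4, 210) = 160
  i=5: min(10*2^5, 210) = 210
  i=6: min(10*2^6, 210) = 210
  i=7: min(10*2^7, 210) = 210
  i=8: min(10*2^8, 210) = 210
  i=9: min(10*2^9, 210) = 210

Answer: 10 20 40 80 160 210 210 210 210 210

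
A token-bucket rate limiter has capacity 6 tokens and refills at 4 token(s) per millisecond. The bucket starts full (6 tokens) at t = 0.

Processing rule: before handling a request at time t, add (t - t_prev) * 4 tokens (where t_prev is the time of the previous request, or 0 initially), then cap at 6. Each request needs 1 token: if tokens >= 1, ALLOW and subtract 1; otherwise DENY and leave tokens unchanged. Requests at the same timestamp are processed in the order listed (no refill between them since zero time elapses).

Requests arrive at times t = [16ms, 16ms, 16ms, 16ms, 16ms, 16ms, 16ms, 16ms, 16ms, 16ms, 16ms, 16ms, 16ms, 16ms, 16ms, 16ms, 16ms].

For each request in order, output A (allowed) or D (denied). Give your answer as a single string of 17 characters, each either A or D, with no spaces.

Answer: AAAAAADDDDDDDDDDD

Derivation:
Simulating step by step:
  req#1 t=16ms: ALLOW
  req#2 t=16ms: ALLOW
  req#3 t=16ms: ALLOW
  req#4 t=16ms: ALLOW
  req#5 t=16ms: ALLOW
  req#6 t=16ms: ALLOW
  req#7 t=16ms: DENY
  req#8 t=16ms: DENY
  req#9 t=16ms: DENY
  req#10 t=16ms: DENY
  req#11 t=16ms: DENY
  req#12 t=16ms: DENY
  req#13 t=16ms: DENY
  req#14 t=16ms: DENY
  req#15 t=16ms: DENY
  req#16 t=16ms: DENY
  req#17 t=16ms: DENY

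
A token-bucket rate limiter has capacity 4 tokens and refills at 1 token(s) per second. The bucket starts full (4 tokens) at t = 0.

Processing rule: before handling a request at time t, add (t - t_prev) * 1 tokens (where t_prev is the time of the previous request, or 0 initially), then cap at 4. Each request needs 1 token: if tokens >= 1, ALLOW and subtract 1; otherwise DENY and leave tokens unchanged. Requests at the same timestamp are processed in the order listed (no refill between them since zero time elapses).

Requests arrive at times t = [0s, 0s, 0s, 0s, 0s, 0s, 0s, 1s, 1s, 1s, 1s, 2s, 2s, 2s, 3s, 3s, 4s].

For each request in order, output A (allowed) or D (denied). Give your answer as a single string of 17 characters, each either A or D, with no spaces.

Simulating step by step:
  req#1 t=0s: ALLOW
  req#2 t=0s: ALLOW
  req#3 t=0s: ALLOW
  req#4 t=0s: ALLOW
  req#5 t=0s: DENY
  req#6 t=0s: DENY
  req#7 t=0s: DENY
  req#8 t=1s: ALLOW
  req#9 t=1s: DENY
  req#10 t=1s: DENY
  req#11 t=1s: DENY
  req#12 t=2s: ALLOW
  req#13 t=2s: DENY
  req#14 t=2s: DENY
  req#15 t=3s: ALLOW
  req#16 t=3s: DENY
  req#17 t=4s: ALLOW

Answer: AAAADDDADDDADDADA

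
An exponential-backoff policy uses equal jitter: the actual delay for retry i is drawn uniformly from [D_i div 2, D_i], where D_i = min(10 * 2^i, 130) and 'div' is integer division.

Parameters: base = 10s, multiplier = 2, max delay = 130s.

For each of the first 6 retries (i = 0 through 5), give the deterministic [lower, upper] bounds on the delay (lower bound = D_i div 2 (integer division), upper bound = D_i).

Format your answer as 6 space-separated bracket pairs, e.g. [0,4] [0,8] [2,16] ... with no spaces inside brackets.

Computing bounds per retry:
  i=0: D_i=min(10*2^0,130)=10, bounds=[5,10]
  i=1: D_i=min(10*2^1,130)=20, bounds=[10,20]
  i=2: D_i=min(10*2^2,130)=40, bounds=[20,40]
  i=3: D_i=min(10*2^3,130)=80, bounds=[40,80]
  i=4: D_i=min(10*2^4,130)=130, bounds=[65,130]
  i=5: D_i=min(10*2^5,130)=130, bounds=[65,130]

Answer: [5,10] [10,20] [20,40] [40,80] [65,130] [65,130]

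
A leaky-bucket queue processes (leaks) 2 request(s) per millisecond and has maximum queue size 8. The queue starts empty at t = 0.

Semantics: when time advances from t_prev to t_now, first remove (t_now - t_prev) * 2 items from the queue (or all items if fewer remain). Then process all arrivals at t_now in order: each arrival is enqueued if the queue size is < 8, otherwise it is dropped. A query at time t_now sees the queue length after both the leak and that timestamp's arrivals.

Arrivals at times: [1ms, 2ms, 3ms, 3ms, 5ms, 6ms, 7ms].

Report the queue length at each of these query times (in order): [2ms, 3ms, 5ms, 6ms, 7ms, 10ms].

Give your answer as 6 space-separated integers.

Answer: 1 2 1 1 1 0

Derivation:
Queue lengths at query times:
  query t=2ms: backlog = 1
  query t=3ms: backlog = 2
  query t=5ms: backlog = 1
  query t=6ms: backlog = 1
  query t=7ms: backlog = 1
  query t=10ms: backlog = 0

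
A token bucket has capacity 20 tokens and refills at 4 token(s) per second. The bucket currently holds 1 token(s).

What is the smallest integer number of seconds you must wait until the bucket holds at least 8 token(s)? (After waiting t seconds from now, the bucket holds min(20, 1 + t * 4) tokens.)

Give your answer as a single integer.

Need 1 + t * 4 >= 8, so t >= 7/4.
Smallest integer t = ceil(7/4) = 2.

Answer: 2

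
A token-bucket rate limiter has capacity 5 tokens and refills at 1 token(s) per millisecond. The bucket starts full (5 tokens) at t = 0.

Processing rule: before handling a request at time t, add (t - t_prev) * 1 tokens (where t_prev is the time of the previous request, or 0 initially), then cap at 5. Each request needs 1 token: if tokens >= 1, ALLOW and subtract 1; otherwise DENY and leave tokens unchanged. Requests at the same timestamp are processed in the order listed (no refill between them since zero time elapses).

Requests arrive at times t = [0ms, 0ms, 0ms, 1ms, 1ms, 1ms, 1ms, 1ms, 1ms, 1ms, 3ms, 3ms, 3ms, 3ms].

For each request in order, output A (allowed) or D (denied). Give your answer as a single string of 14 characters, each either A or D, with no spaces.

Answer: AAAAAADDDDAADD

Derivation:
Simulating step by step:
  req#1 t=0ms: ALLOW
  req#2 t=0ms: ALLOW
  req#3 t=0ms: ALLOW
  req#4 t=1ms: ALLOW
  req#5 t=1ms: ALLOW
  req#6 t=1ms: ALLOW
  req#7 t=1ms: DENY
  req#8 t=1ms: DENY
  req#9 t=1ms: DENY
  req#10 t=1ms: DENY
  req#11 t=3ms: ALLOW
  req#12 t=3ms: ALLOW
  req#13 t=3ms: DENY
  req#14 t=3ms: DENY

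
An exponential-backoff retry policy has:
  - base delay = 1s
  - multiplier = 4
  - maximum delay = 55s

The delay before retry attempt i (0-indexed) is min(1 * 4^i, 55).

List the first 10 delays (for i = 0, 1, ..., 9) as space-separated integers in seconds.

Computing each delay:
  i=0: min(1*4^0, 55) = 1
  i=1: min(1*4^1, 55) = 4
  i=2: min(1*4^2, 55) = 16
  i=3: min(1*4^3, 55) = 55
  i=4: min(1*4^4, 55) = 55
  i=5: min(1*4^5, 55) = 55
  i=6: min(1*4^6, 55) = 55
  i=7: min(1*4^7, 55) = 55
  i=8: min(1*4^8, 55) = 55
  i=9: min(1*4^9, 55) = 55

Answer: 1 4 16 55 55 55 55 55 55 55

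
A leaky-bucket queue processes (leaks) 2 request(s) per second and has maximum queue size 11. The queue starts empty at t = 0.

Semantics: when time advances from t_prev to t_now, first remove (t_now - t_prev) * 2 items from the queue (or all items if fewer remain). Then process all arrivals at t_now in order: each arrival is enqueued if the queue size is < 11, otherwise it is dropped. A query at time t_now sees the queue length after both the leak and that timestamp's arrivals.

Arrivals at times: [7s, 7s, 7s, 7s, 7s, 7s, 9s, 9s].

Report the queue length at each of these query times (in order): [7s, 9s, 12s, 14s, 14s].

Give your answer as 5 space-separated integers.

Queue lengths at query times:
  query t=7s: backlog = 6
  query t=9s: backlog = 4
  query t=12s: backlog = 0
  query t=14s: backlog = 0
  query t=14s: backlog = 0

Answer: 6 4 0 0 0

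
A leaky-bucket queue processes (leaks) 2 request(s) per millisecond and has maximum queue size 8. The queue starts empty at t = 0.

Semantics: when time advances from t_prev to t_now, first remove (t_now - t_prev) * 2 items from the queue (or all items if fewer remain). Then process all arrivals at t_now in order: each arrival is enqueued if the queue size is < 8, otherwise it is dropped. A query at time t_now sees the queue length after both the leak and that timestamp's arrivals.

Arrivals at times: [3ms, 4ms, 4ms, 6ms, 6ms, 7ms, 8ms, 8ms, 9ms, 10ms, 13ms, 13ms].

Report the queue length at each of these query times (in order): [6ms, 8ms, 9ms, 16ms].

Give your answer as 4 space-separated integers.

Answer: 2 2 1 0

Derivation:
Queue lengths at query times:
  query t=6ms: backlog = 2
  query t=8ms: backlog = 2
  query t=9ms: backlog = 1
  query t=16ms: backlog = 0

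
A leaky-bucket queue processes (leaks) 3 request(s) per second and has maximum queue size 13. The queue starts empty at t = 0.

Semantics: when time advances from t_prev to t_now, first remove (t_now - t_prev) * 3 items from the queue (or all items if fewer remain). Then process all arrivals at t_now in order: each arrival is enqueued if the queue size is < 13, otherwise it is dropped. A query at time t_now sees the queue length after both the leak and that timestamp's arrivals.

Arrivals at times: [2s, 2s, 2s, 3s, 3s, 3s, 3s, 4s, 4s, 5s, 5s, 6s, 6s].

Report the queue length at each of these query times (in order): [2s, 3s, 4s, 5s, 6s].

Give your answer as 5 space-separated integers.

Queue lengths at query times:
  query t=2s: backlog = 3
  query t=3s: backlog = 4
  query t=4s: backlog = 3
  query t=5s: backlog = 2
  query t=6s: backlog = 2

Answer: 3 4 3 2 2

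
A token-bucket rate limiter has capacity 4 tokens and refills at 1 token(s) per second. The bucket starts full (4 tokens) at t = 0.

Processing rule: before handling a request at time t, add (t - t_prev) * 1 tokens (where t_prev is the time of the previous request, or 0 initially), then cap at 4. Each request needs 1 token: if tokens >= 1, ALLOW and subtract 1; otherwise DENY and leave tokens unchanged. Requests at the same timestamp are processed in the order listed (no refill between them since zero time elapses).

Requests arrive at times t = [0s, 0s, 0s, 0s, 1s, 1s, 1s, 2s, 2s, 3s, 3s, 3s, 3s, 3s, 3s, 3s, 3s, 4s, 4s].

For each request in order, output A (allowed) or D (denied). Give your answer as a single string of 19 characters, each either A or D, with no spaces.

Simulating step by step:
  req#1 t=0s: ALLOW
  req#2 t=0s: ALLOW
  req#3 t=0s: ALLOW
  req#4 t=0s: ALLOW
  req#5 t=1s: ALLOW
  req#6 t=1s: DENY
  req#7 t=1s: DENY
  req#8 t=2s: ALLOW
  req#9 t=2s: DENY
  req#10 t=3s: ALLOW
  req#11 t=3s: DENY
  req#12 t=3s: DENY
  req#13 t=3s: DENY
  req#14 t=3s: DENY
  req#15 t=3s: DENY
  req#16 t=3s: DENY
  req#17 t=3s: DENY
  req#18 t=4s: ALLOW
  req#19 t=4s: DENY

Answer: AAAAADDADADDDDDDDAD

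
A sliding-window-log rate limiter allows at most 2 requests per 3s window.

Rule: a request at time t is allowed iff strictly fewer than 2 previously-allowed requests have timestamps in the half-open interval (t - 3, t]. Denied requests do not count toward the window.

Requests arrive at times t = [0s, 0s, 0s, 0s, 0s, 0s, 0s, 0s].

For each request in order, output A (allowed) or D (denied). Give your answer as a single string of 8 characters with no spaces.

Answer: AADDDDDD

Derivation:
Tracking allowed requests in the window:
  req#1 t=0s: ALLOW
  req#2 t=0s: ALLOW
  req#3 t=0s: DENY
  req#4 t=0s: DENY
  req#5 t=0s: DENY
  req#6 t=0s: DENY
  req#7 t=0s: DENY
  req#8 t=0s: DENY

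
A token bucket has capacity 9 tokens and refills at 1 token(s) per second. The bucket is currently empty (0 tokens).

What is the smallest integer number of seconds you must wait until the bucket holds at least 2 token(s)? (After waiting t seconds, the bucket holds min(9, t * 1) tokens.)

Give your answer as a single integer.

Need t * 1 >= 2, so t >= 2/1.
Smallest integer t = ceil(2/1) = 2.

Answer: 2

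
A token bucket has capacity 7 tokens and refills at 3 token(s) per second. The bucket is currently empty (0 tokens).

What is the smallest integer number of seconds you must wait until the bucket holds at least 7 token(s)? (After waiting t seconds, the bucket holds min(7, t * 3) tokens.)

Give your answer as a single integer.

Answer: 3

Derivation:
Need t * 3 >= 7, so t >= 7/3.
Smallest integer t = ceil(7/3) = 3.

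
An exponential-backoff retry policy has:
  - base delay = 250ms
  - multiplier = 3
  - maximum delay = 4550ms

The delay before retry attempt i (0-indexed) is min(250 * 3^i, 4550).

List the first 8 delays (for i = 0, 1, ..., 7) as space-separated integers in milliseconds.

Answer: 250 750 2250 4550 4550 4550 4550 4550

Derivation:
Computing each delay:
  i=0: min(250*3^0, 4550) = 250
  i=1: min(250*3^1, 4550) = 750
  i=2: min(250*3^2, 4550) = 2250
  i=3: min(250*3^3, 4550) = 4550
  i=4: min(250*3^4, 4550) = 4550
  i=5: min(250*3^5, 4550) = 4550
  i=6: min(250*3^6, 4550) = 4550
  i=7: min(250*3^7, 4550) = 4550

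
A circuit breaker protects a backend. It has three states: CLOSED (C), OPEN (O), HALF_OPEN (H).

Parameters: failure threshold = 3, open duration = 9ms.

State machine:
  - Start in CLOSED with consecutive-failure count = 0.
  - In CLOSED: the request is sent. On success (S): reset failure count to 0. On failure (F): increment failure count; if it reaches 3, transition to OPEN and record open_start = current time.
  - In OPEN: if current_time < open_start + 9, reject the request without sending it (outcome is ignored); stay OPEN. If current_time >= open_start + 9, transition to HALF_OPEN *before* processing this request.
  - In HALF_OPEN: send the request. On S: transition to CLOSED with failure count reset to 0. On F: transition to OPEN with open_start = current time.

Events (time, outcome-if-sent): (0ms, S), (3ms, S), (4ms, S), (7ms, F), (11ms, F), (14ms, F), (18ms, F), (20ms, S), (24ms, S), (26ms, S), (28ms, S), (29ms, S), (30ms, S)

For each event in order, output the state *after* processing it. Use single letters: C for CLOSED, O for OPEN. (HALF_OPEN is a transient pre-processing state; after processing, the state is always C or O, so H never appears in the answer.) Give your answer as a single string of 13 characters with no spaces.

State after each event:
  event#1 t=0ms outcome=S: state=CLOSED
  event#2 t=3ms outcome=S: state=CLOSED
  event#3 t=4ms outcome=S: state=CLOSED
  event#4 t=7ms outcome=F: state=CLOSED
  event#5 t=11ms outcome=F: state=CLOSED
  event#6 t=14ms outcome=F: state=OPEN
  event#7 t=18ms outcome=F: state=OPEN
  event#8 t=20ms outcome=S: state=OPEN
  event#9 t=24ms outcome=S: state=CLOSED
  event#10 t=26ms outcome=S: state=CLOSED
  event#11 t=28ms outcome=S: state=CLOSED
  event#12 t=29ms outcome=S: state=CLOSED
  event#13 t=30ms outcome=S: state=CLOSED

Answer: CCCCCOOOCCCCC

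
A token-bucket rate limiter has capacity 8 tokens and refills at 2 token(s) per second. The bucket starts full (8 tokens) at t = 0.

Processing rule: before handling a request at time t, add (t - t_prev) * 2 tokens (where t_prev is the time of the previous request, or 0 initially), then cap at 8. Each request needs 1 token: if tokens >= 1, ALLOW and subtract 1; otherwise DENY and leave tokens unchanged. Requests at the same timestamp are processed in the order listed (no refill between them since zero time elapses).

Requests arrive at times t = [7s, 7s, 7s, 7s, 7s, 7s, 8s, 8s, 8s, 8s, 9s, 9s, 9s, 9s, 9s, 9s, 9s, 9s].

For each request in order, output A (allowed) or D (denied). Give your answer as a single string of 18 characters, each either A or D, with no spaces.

Answer: AAAAAAAAAAAADDDDDD

Derivation:
Simulating step by step:
  req#1 t=7s: ALLOW
  req#2 t=7s: ALLOW
  req#3 t=7s: ALLOW
  req#4 t=7s: ALLOW
  req#5 t=7s: ALLOW
  req#6 t=7s: ALLOW
  req#7 t=8s: ALLOW
  req#8 t=8s: ALLOW
  req#9 t=8s: ALLOW
  req#10 t=8s: ALLOW
  req#11 t=9s: ALLOW
  req#12 t=9s: ALLOW
  req#13 t=9s: DENY
  req#14 t=9s: DENY
  req#15 t=9s: DENY
  req#16 t=9s: DENY
  req#17 t=9s: DENY
  req#18 t=9s: DENY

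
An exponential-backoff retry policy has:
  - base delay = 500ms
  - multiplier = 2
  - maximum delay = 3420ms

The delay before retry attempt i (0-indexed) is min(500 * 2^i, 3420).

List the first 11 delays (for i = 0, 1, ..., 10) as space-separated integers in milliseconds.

Computing each delay:
  i=0: min(500*2^0, 3420) = 500
  i=1: min(500*2^1, 3420) = 1000
  i=2: min(500*2^2, 3420) = 2000
  i=3: min(500*2^3, 3420) = 3420
  i=4: min(500*2^4, 3420) = 3420
  i=5: min(500*2^5, 3420) = 3420
  i=6: min(500*2^6, 3420) = 3420
  i=7: min(500*2^7, 3420) = 3420
  i=8: min(500*2^8, 3420) = 3420
  i=9: min(500*2^9, 3420) = 3420
  i=10: min(500*2^10, 3420) = 3420

Answer: 500 1000 2000 3420 3420 3420 3420 3420 3420 3420 3420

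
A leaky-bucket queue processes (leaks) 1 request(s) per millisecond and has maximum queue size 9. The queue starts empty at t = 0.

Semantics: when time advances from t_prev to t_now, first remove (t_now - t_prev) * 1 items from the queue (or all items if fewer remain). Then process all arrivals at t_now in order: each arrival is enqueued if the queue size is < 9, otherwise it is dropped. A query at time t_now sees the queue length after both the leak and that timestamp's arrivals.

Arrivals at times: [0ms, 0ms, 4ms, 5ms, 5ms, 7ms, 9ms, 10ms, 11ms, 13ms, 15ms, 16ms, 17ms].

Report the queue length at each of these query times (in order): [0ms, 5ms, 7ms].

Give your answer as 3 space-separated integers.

Answer: 2 2 1

Derivation:
Queue lengths at query times:
  query t=0ms: backlog = 2
  query t=5ms: backlog = 2
  query t=7ms: backlog = 1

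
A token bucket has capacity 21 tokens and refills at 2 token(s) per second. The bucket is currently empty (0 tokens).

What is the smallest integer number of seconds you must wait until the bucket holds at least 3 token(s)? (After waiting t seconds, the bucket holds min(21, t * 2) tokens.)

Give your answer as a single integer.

Answer: 2

Derivation:
Need t * 2 >= 3, so t >= 3/2.
Smallest integer t = ceil(3/2) = 2.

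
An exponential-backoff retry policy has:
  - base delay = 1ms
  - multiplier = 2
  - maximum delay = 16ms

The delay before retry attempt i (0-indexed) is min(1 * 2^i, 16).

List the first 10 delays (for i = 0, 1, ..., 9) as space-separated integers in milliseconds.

Computing each delay:
  i=0: min(1*2^0, 16) = 1
  i=1: min(1*2^1, 16) = 2
  i=2: min(1*2^2, 16) = 4
  i=3: min(1*2^3, 16) = 8
  i=4: min(1*2^4, 16) = 16
  i=5: min(1*2^5, 16) = 16
  i=6: min(1*2^6, 16) = 16
  i=7: min(1*2^7, 16) = 16
  i=8: min(1*2^8, 16) = 16
  i=9: min(1*2^9, 16) = 16

Answer: 1 2 4 8 16 16 16 16 16 16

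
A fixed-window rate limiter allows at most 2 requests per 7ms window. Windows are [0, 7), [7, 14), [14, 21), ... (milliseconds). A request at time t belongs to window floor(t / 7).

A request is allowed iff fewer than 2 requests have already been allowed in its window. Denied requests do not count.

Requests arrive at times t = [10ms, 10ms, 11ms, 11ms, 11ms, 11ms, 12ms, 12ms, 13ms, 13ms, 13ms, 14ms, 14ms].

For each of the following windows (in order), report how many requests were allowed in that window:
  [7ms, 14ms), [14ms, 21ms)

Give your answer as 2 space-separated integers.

Processing requests:
  req#1 t=10ms (window 1): ALLOW
  req#2 t=10ms (window 1): ALLOW
  req#3 t=11ms (window 1): DENY
  req#4 t=11ms (window 1): DENY
  req#5 t=11ms (window 1): DENY
  req#6 t=11ms (window 1): DENY
  req#7 t=12ms (window 1): DENY
  req#8 t=12ms (window 1): DENY
  req#9 t=13ms (window 1): DENY
  req#10 t=13ms (window 1): DENY
  req#11 t=13ms (window 1): DENY
  req#12 t=14ms (window 2): ALLOW
  req#13 t=14ms (window 2): ALLOW

Allowed counts by window: 2 2

Answer: 2 2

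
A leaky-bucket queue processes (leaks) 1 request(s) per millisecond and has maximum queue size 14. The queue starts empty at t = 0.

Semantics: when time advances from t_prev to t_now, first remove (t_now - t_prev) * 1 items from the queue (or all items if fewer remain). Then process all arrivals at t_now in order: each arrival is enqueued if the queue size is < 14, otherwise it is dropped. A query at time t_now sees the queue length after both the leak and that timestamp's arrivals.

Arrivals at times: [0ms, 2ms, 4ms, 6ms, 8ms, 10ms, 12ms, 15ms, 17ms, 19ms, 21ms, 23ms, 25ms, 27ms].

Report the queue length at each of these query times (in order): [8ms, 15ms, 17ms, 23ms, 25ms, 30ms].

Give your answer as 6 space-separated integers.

Answer: 1 1 1 1 1 0

Derivation:
Queue lengths at query times:
  query t=8ms: backlog = 1
  query t=15ms: backlog = 1
  query t=17ms: backlog = 1
  query t=23ms: backlog = 1
  query t=25ms: backlog = 1
  query t=30ms: backlog = 0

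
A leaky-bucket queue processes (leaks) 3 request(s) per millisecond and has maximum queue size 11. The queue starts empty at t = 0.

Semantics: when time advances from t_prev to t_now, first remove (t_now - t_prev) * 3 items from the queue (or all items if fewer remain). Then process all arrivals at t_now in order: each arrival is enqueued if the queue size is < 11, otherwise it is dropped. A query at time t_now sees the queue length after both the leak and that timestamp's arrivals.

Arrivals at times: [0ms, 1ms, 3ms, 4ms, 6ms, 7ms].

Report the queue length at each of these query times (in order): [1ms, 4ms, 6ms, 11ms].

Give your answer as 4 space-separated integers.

Queue lengths at query times:
  query t=1ms: backlog = 1
  query t=4ms: backlog = 1
  query t=6ms: backlog = 1
  query t=11ms: backlog = 0

Answer: 1 1 1 0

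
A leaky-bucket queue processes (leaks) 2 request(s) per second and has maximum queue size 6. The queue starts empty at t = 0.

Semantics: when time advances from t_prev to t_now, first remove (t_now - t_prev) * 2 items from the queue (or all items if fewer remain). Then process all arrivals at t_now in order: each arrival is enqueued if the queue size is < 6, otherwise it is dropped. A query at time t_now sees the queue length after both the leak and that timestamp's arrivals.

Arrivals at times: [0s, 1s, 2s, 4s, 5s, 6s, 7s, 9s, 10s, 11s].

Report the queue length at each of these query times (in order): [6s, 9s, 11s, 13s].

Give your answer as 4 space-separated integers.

Queue lengths at query times:
  query t=6s: backlog = 1
  query t=9s: backlog = 1
  query t=11s: backlog = 1
  query t=13s: backlog = 0

Answer: 1 1 1 0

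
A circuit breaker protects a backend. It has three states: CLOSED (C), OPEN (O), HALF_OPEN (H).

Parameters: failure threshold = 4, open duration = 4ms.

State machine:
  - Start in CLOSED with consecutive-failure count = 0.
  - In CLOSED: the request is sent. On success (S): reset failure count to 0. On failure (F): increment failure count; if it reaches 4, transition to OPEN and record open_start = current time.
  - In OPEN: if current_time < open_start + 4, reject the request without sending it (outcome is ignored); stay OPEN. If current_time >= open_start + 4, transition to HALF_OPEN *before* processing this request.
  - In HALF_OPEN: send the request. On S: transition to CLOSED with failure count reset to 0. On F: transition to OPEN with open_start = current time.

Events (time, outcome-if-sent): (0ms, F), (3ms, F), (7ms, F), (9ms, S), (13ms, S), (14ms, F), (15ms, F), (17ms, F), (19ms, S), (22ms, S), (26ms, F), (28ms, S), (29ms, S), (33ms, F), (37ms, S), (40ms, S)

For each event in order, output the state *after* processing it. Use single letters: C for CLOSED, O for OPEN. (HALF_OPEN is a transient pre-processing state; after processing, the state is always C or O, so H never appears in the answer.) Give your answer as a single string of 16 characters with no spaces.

Answer: CCCCCCCCCCCCCCCC

Derivation:
State after each event:
  event#1 t=0ms outcome=F: state=CLOSED
  event#2 t=3ms outcome=F: state=CLOSED
  event#3 t=7ms outcome=F: state=CLOSED
  event#4 t=9ms outcome=S: state=CLOSED
  event#5 t=13ms outcome=S: state=CLOSED
  event#6 t=14ms outcome=F: state=CLOSED
  event#7 t=15ms outcome=F: state=CLOSED
  event#8 t=17ms outcome=F: state=CLOSED
  event#9 t=19ms outcome=S: state=CLOSED
  event#10 t=22ms outcome=S: state=CLOSED
  event#11 t=26ms outcome=F: state=CLOSED
  event#12 t=28ms outcome=S: state=CLOSED
  event#13 t=29ms outcome=S: state=CLOSED
  event#14 t=33ms outcome=F: state=CLOSED
  event#15 t=37ms outcome=S: state=CLOSED
  event#16 t=40ms outcome=S: state=CLOSED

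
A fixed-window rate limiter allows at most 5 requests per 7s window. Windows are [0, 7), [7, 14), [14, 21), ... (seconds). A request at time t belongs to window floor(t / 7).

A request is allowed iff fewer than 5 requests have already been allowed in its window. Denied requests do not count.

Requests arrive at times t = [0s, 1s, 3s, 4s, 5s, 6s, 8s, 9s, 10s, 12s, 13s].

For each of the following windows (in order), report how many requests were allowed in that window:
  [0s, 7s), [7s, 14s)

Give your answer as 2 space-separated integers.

Processing requests:
  req#1 t=0s (window 0): ALLOW
  req#2 t=1s (window 0): ALLOW
  req#3 t=3s (window 0): ALLOW
  req#4 t=4s (window 0): ALLOW
  req#5 t=5s (window 0): ALLOW
  req#6 t=6s (window 0): DENY
  req#7 t=8s (window 1): ALLOW
  req#8 t=9s (window 1): ALLOW
  req#9 t=10s (window 1): ALLOW
  req#10 t=12s (window 1): ALLOW
  req#11 t=13s (window 1): ALLOW

Allowed counts by window: 5 5

Answer: 5 5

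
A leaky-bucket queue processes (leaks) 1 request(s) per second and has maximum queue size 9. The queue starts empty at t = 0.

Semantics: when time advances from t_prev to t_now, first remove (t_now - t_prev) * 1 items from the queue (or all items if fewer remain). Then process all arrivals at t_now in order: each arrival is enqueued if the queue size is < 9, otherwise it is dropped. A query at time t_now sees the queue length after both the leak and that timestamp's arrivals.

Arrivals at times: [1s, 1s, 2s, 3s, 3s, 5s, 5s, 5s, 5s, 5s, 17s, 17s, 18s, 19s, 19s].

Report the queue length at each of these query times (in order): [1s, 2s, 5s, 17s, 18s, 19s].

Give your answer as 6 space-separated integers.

Answer: 2 2 6 2 2 3

Derivation:
Queue lengths at query times:
  query t=1s: backlog = 2
  query t=2s: backlog = 2
  query t=5s: backlog = 6
  query t=17s: backlog = 2
  query t=18s: backlog = 2
  query t=19s: backlog = 3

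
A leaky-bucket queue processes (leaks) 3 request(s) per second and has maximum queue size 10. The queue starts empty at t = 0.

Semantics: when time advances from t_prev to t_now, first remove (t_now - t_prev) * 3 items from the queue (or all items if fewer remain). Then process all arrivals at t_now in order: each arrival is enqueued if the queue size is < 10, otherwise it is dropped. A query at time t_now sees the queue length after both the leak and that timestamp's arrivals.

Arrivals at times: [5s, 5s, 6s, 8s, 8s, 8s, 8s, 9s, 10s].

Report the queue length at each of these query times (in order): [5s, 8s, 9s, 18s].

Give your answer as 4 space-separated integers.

Answer: 2 4 2 0

Derivation:
Queue lengths at query times:
  query t=5s: backlog = 2
  query t=8s: backlog = 4
  query t=9s: backlog = 2
  query t=18s: backlog = 0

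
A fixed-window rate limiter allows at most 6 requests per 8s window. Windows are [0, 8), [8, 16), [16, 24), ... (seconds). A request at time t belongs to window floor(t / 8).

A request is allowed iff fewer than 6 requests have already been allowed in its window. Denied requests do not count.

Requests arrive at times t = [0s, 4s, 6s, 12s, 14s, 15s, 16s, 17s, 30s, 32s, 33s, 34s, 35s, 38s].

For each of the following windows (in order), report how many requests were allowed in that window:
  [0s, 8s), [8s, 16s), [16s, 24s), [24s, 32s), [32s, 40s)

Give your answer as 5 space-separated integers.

Processing requests:
  req#1 t=0s (window 0): ALLOW
  req#2 t=4s (window 0): ALLOW
  req#3 t=6s (window 0): ALLOW
  req#4 t=12s (window 1): ALLOW
  req#5 t=14s (window 1): ALLOW
  req#6 t=15s (window 1): ALLOW
  req#7 t=16s (window 2): ALLOW
  req#8 t=17s (window 2): ALLOW
  req#9 t=30s (window 3): ALLOW
  req#10 t=32s (window 4): ALLOW
  req#11 t=33s (window 4): ALLOW
  req#12 t=34s (window 4): ALLOW
  req#13 t=35s (window 4): ALLOW
  req#14 t=38s (window 4): ALLOW

Allowed counts by window: 3 3 2 1 5

Answer: 3 3 2 1 5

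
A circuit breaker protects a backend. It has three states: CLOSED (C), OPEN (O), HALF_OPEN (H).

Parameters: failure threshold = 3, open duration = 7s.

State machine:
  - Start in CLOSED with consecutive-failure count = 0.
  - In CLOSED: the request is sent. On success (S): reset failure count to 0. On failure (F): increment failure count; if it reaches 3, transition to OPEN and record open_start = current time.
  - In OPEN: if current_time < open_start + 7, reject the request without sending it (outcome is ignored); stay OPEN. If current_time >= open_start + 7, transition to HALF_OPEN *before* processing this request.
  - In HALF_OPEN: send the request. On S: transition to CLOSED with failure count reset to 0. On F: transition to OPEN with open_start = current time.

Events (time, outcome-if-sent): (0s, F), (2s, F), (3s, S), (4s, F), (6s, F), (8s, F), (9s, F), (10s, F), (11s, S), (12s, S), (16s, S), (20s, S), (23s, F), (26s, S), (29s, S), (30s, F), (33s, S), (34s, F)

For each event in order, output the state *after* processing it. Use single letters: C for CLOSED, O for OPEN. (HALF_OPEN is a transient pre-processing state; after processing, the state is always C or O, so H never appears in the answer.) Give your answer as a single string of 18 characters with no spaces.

State after each event:
  event#1 t=0s outcome=F: state=CLOSED
  event#2 t=2s outcome=F: state=CLOSED
  event#3 t=3s outcome=S: state=CLOSED
  event#4 t=4s outcome=F: state=CLOSED
  event#5 t=6s outcome=F: state=CLOSED
  event#6 t=8s outcome=F: state=OPEN
  event#7 t=9s outcome=F: state=OPEN
  event#8 t=10s outcome=F: state=OPEN
  event#9 t=11s outcome=S: state=OPEN
  event#10 t=12s outcome=S: state=OPEN
  event#11 t=16s outcome=S: state=CLOSED
  event#12 t=20s outcome=S: state=CLOSED
  event#13 t=23s outcome=F: state=CLOSED
  event#14 t=26s outcome=S: state=CLOSED
  event#15 t=29s outcome=S: state=CLOSED
  event#16 t=30s outcome=F: state=CLOSED
  event#17 t=33s outcome=S: state=CLOSED
  event#18 t=34s outcome=F: state=CLOSED

Answer: CCCCCOOOOOCCCCCCCC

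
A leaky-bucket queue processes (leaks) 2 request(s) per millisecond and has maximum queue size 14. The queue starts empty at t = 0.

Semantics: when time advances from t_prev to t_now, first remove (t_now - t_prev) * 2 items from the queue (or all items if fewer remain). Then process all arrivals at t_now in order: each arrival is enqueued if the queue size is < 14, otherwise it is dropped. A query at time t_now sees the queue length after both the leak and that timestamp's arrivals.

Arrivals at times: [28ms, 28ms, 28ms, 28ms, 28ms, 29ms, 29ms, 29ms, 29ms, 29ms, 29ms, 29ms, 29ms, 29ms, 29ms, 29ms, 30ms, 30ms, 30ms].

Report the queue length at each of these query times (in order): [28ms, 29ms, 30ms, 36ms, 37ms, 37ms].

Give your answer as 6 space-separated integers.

Queue lengths at query times:
  query t=28ms: backlog = 5
  query t=29ms: backlog = 14
  query t=30ms: backlog = 14
  query t=36ms: backlog = 2
  query t=37ms: backlog = 0
  query t=37ms: backlog = 0

Answer: 5 14 14 2 0 0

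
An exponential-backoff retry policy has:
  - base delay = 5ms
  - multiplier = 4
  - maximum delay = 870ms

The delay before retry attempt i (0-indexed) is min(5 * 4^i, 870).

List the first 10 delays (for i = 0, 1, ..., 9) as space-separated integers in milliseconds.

Computing each delay:
  i=0: min(5*4^0, 870) = 5
  i=1: min(5*4^1, 870) = 20
  i=2: min(5*4^2, 870) = 80
  i=3: min(5*4^3, 870) = 320
  i=4: min(5*4^4, 870) = 870
  i=5: min(5*4^5, 870) = 870
  i=6: min(5*4^6, 870) = 870
  i=7: min(5*4^7, 870) = 870
  i=8: min(5*4^8, 870) = 870
  i=9: min(5*4^9, 870) = 870

Answer: 5 20 80 320 870 870 870 870 870 870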